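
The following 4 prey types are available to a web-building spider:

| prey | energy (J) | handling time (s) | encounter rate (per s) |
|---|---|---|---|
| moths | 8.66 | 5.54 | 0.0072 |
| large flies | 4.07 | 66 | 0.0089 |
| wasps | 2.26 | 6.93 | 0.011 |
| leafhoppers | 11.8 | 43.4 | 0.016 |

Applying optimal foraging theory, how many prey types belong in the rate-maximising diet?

3

Profitabilities (E/h, J/s): moths 1.56, wasps 0.326, leafhoppers 0.272, large flies 0.0617. Add prey in this order while the next type's profitability exceeds the intake rate on those already taken.
Rate on top 1: 0.05996. wasps: 0.326 > 0.05996 → include.
Rate on top 2: 0.07814. leafhoppers: 0.272 > 0.07814 → include.
Rate on top 3: 0.1524. large flies: 0.0617 < 0.1524 → exclude; stop.
Optimal diet: moths, wasps, leafhoppers — 3 of 4 types.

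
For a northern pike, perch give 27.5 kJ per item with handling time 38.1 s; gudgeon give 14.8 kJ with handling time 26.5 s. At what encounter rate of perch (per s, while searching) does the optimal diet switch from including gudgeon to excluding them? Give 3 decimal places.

0.090 per s

At the threshold, the rate on perch alone equals the profitability of gudgeon: λ·27.5/(1 + λ·38.1) = 14.8/26.5 = 0.5585.
Rearranging, λ(27.5 − 0.5585×38.1) = 0.5585, so λ = 0.5585/6.222 = 0.08977 per s.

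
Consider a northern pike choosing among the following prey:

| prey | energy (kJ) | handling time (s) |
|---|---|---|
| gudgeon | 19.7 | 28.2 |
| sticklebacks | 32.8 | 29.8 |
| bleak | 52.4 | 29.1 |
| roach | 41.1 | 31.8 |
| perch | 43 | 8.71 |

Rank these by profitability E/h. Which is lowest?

gudgeon

Profitability E/h (kJ/s): gudgeon = 19.7/28.2 = 0.699, sticklebacks = 32.8/29.8 = 1.1, bleak = 52.4/29.1 = 1.8, roach = 41.1/31.8 = 1.29, perch = 43/8.71 = 4.94.
Ranked: perch > bleak > roach > sticklebacks > gudgeon.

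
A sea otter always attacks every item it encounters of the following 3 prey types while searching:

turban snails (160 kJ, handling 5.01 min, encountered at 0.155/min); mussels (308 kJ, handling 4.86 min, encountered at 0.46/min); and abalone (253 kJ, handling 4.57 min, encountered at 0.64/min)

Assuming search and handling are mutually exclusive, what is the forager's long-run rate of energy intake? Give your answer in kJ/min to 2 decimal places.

R = Σλ_iE_i / (1 + Σλ_ih_i)
Numerator: 0.155×160 + 0.46×308 + 0.64×253 = 328.4
Denominator: 1 + 0.155×5.01 + 0.46×4.86 + 0.64×4.57 = 6.937
R = 328.4/6.937 = 47.34 kJ/min

47.34 kJ/min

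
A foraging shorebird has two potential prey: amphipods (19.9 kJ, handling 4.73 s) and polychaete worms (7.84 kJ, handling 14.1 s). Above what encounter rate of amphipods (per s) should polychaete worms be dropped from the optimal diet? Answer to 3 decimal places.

0.032 per s

At the threshold, the rate on amphipods alone equals the profitability of polychaete worms: λ·19.9/(1 + λ·4.73) = 7.84/14.1 = 0.556.
Rearranging, λ(19.9 − 0.556×4.73) = 0.556, so λ = 0.556/17.27 = 0.0322 per s.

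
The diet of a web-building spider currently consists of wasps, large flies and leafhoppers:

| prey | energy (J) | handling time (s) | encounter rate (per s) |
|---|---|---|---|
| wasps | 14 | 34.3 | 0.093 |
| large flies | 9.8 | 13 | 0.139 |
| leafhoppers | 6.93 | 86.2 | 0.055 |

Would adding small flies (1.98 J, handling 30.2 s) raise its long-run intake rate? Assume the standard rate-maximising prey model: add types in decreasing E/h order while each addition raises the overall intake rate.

Current rate: (0.093×14 + 0.139×9.8 + 0.055×6.93)/(1 + 0.093×34.3 + 0.139×13 + 0.055×86.2) = 0.2836 J/s.
Profitability of small flies: 1.98/30.2 = 0.06556 J/s.
Since 0.06556 < R, time spent handling small flies is better spent searching.

No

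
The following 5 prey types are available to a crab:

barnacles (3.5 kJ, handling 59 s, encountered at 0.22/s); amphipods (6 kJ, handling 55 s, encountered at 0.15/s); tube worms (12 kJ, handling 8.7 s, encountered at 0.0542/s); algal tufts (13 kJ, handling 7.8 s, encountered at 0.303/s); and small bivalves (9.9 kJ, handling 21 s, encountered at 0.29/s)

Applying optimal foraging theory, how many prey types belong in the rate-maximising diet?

Profitabilities (E/h, kJ/s): algal tufts 1.67, tube worms 1.38, small bivalves 0.471, amphipods 0.109, barnacles 0.0593. Add prey in this order while the next type's profitability exceeds the intake rate on those already taken.
Rate on top 1: 1.171. tube worms: 1.38 > 1.171 → include.
Rate on top 2: 1.197. small bivalves: 0.471 < 1.197 → exclude; stop.
Optimal diet: algal tufts, tube worms — 2 of 5 types.

2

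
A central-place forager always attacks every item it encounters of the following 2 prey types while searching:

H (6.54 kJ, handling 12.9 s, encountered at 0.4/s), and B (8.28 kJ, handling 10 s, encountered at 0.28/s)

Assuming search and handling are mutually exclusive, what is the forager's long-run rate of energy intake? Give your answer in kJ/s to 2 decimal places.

0.55 kJ/s

Energy encountered per unit search time: 0.4×6.54 + 0.28×8.28 = 4.934 kJ/s.
Handling time per unit search time: 0.4×12.9 + 0.28×10 = 7.96.
Rate = 4.934/(1 + 7.96) = 0.5507 kJ/s.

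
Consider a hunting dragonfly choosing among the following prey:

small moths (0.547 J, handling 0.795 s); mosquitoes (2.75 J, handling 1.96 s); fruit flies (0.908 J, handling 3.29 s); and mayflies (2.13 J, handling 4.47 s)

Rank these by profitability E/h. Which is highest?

mosquitoes

In descending order of E/h:
mosquitoes: 2.75/1.96 = 1.4 J/s
small moths: 0.547/0.795 = 0.688 J/s
mayflies: 2.13/4.47 = 0.477 J/s
fruit flies: 0.908/3.29 = 0.276 J/s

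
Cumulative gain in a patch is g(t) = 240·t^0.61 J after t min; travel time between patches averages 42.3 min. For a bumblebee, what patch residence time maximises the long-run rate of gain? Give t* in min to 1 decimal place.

66.2 min

By the marginal value theorem, leave when the instantaneous gain rate g'(t) equals the habitat-wide average g(t)/(T + t).
g'(t) = 0.61·240·t^-0.39. Setting 0.61·240·t^-0.39 = 240·t^0.61/(42.3+t) gives 0.61(42.3+t) = t, so 0.39·t = 0.61×42.3.
t* = 0.61×42.3/0.39 = 66.16 min.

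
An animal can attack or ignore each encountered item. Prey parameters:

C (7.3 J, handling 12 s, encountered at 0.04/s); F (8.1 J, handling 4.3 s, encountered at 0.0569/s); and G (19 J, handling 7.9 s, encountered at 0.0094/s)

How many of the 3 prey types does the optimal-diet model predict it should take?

Rank by E/h (J/s): G 2.41, F 1.88, C 0.608. Include each in turn until the next type's E/h falls below the running intake rate.
Rate on top 1: 0.1663. F: 1.88 > 0.1663 → include.
Rate on top 2: 0.4849. C: 0.608 > 0.4849 → include.
Optimal diet: G, F, C — 3 of 3 types.

3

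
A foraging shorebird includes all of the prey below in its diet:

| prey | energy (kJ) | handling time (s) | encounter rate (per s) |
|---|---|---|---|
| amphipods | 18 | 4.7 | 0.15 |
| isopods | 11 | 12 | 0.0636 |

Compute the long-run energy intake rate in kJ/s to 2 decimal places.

1.38 kJ/s

R = Σλ_iE_i / (1 + Σλ_ih_i)
Numerator: 0.15×18 + 0.0636×11 = 3.4
Denominator: 1 + 0.15×4.7 + 0.0636×12 = 2.468
R = 3.4/2.468 = 1.377 kJ/s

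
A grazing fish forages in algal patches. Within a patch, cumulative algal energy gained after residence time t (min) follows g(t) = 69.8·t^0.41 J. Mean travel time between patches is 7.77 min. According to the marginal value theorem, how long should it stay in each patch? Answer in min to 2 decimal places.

5.40 min

By the marginal value theorem, leave when the instantaneous gain rate g'(t) equals the habitat-wide average g(t)/(T + t).
g'(t) = 0.41·69.8·t^-0.59. Setting 0.41·69.8·t^-0.59 = 69.8·t^0.41/(7.77+t) gives 0.41(7.77+t) = t, so 0.59·t = 0.41×7.77.
t* = 0.41×7.77/0.59 = 5.399 min.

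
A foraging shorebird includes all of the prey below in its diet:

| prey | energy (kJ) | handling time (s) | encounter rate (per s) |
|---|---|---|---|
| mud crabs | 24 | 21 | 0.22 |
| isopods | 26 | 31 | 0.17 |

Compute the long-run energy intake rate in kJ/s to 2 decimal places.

0.89 kJ/s

R = Σλ_iE_i / (1 + Σλ_ih_i)
Numerator: 0.22×24 + 0.17×26 = 9.7
Denominator: 1 + 0.22×21 + 0.17×31 = 10.89
R = 9.7/10.89 = 0.8907 kJ/s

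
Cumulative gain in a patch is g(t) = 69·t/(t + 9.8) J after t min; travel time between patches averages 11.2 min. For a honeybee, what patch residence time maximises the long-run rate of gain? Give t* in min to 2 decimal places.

10.48 min

By the marginal value theorem, leave when the instantaneous gain rate g'(t) equals the habitat-wide average g(t)/(T + t).
g'(t) = 69·9.8/(t + 9.8)². Setting 69·9.8/(t+9.8)² = 69t/[(t+9.8)(11.2+t)] gives 9.8(11.2+t) = t(t+9.8), so t² = 9.8×11.2 = 109.8.
t* = √109.8 = 10.48 min.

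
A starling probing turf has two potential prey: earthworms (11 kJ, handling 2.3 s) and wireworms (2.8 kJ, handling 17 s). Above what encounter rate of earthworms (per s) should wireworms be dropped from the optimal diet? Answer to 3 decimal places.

0.016 per s

At the threshold, the rate on earthworms alone equals the profitability of wireworms: λ·11/(1 + λ·2.3) = 2.8/17 = 0.1647.
Rearranging, λ(11 − 0.1647×2.3) = 0.1647, so λ = 0.1647/10.62 = 0.01551 per s.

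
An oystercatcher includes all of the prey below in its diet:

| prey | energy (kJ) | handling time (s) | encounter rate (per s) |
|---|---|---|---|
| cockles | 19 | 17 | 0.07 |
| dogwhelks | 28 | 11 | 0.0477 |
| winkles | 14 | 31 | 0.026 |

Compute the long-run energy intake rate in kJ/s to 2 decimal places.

R = (0.07×19 + 0.0477×28 + 0.026×14) / (1 + 0.07×17 + 0.0477×11 + 0.026×31) = 3.03/3.521 = 0.8605 kJ/s.

0.86 kJ/s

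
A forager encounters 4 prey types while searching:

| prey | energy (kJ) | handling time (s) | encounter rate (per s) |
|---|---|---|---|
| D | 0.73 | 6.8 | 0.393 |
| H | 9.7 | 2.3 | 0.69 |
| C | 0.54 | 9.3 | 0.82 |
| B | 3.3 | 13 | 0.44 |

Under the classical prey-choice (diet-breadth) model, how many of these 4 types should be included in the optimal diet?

Rank by E/h (kJ/s): H 4.22, B 0.254, D 0.107, C 0.0581. Include each in turn until the next type's E/h falls below the running intake rate.
Rate on top 1: 2.587. B: 0.254 < 2.587 → exclude; stop.
Optimal diet: H — 1 of 4 types.

1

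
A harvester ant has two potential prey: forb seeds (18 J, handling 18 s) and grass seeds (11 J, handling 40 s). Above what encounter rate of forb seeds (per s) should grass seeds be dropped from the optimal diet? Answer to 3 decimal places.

At the threshold, the rate on forb seeds alone equals the profitability of grass seeds: λ·18/(1 + λ·18) = 11/40 = 0.275.
Rearranging, λ(18 − 0.275×18) = 0.275, so λ = 0.275/13.05 = 0.02107 per s.

0.021 per s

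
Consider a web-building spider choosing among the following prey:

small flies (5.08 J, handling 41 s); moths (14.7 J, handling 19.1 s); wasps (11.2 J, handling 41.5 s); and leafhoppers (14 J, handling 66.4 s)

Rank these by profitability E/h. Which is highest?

In descending order of E/h:
moths: 14.7/19.1 = 0.77 J/s
wasps: 11.2/41.5 = 0.27 J/s
leafhoppers: 14/66.4 = 0.211 J/s
small flies: 5.08/41 = 0.124 J/s

moths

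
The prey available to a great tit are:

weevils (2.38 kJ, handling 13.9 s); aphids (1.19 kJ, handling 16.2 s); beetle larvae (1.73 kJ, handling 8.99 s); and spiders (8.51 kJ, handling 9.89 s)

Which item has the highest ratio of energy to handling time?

Profitability E/h (kJ/s): weevils = 2.38/13.9 = 0.171, aphids = 1.19/16.2 = 0.0735, beetle larvae = 1.73/8.99 = 0.192, spiders = 8.51/9.89 = 0.86.
Ranked: spiders > beetle larvae > weevils > aphids.

spiders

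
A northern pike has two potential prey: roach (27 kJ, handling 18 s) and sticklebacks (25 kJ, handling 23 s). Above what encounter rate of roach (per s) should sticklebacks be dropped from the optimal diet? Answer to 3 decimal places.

At the threshold, the rate on roach alone equals the profitability of sticklebacks: λ·27/(1 + λ·18) = 25/23 = 1.087.
Rearranging, λ(27 − 1.087×18) = 1.087, so λ = 1.087/7.435 = 0.1462 per s.

0.146 per s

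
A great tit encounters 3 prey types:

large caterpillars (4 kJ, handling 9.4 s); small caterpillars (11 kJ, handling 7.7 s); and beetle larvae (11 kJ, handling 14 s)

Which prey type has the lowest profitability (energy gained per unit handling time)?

large caterpillars

In descending order of E/h:
small caterpillars: 11/7.7 = 1.43 kJ/s
beetle larvae: 11/14 = 0.786 kJ/s
large caterpillars: 4/9.4 = 0.426 kJ/s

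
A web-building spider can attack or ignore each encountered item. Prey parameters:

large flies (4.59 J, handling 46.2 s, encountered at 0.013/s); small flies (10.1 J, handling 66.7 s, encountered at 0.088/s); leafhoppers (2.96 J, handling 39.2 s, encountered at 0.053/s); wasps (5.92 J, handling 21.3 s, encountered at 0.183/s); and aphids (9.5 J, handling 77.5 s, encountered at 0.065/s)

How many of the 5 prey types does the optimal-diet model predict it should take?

1

Profitabilities (E/h, J/s): wasps 0.278, small flies 0.151, aphids 0.123, large flies 0.0994, leafhoppers 0.0755. Add prey in this order while the next type's profitability exceeds the intake rate on those already taken.
Rate on top 1: 0.2212. small flies: 0.151 < 0.2212 → exclude; stop.
Optimal diet: wasps — 1 of 5 types.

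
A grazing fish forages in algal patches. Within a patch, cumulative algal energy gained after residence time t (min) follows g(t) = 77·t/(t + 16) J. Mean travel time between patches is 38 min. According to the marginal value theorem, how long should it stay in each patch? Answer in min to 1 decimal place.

24.7 min

By the marginal value theorem, leave when the instantaneous gain rate g'(t) equals the habitat-wide average g(t)/(T + t).
g'(t) = 77·16/(t + 16)². Setting 77·16/(t+16)² = 77t/[(t+16)(38+t)] gives 16(38+t) = t(t+16), so t² = 16×38 = 608.
t* = √608 = 24.66 min.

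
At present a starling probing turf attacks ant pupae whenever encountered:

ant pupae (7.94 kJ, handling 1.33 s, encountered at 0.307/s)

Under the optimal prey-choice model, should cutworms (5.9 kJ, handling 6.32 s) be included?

No

On ant pupae alone, R = ΣλE/(1+Σλh) = 2.438/1.408 = 1.731 kJ/s.
cutworms: E/h = 5.9/6.32 = 0.9335 kJ/s.
0.9335 < 1.731, so adding cutworms would lower the average — exclude it.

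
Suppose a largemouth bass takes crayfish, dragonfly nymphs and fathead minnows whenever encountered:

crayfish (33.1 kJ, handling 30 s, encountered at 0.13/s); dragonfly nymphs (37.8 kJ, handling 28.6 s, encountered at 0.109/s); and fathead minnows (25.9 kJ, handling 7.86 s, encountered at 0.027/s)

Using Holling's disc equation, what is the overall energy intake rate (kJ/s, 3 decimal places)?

R = Σλ_iE_i / (1 + Σλ_ih_i)
Numerator: 0.13×33.1 + 0.109×37.8 + 0.027×25.9 = 9.122
Denominator: 1 + 0.13×30 + 0.109×28.6 + 0.027×7.86 = 8.23
R = 9.122/8.23 = 1.108 kJ/s

1.108 kJ/s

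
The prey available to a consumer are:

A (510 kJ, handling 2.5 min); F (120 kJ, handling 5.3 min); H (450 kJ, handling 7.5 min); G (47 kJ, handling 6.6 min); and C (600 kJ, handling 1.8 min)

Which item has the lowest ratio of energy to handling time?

Profitability E/h (kJ/min): A = 510/2.5 = 204, F = 120/5.3 = 22.6, H = 450/7.5 = 60, G = 47/6.6 = 7.12, C = 600/1.8 = 333.
Ranked: C > A > H > F > G.

G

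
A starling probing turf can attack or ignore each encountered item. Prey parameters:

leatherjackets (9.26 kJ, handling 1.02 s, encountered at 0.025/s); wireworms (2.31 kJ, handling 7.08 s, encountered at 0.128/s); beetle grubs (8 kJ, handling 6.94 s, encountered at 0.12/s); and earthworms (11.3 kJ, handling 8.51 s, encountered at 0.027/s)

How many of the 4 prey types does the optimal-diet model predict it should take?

3

Profitabilities (E/h, kJ/s): leatherjackets 9.08, earthworms 1.33, beetle grubs 1.15, wireworms 0.326. Add prey in this order while the next type's profitability exceeds the intake rate on those already taken.
Rate on top 1: 0.2257. earthworms: 1.33 > 0.2257 → include.
Rate on top 2: 0.4275. beetle grubs: 1.15 > 0.4275 → include.
Rate on top 3: 0.7167. wireworms: 0.326 < 0.7167 → exclude; stop.
Optimal diet: leatherjackets, earthworms, beetle grubs — 3 of 4 types.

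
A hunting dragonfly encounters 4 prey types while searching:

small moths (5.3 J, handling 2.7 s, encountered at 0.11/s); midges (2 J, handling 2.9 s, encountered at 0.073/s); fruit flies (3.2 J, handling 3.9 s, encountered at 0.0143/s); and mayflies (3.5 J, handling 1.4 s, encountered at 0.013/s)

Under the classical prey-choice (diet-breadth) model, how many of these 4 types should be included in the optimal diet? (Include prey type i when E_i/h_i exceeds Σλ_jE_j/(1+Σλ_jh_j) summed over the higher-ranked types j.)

4

E/h in descending order: mayflies 2.5, small moths 1.96, fruit flies 0.821, midges 0.69 J/s. The optimal diet is the largest prefix of this list for which every included type satisfies E_i/h_i > R on the types above it.
Rate on top 1: 0.04469. small moths: 1.96 > 0.04469 → include.
Rate on top 2: 0.4779. fruit flies: 0.821 > 0.4779 → include.
Rate on top 3: 0.4918. midges: 0.69 > 0.4918 → include.
Optimal diet: mayflies, small moths, fruit flies, midges — 4 of 4 types.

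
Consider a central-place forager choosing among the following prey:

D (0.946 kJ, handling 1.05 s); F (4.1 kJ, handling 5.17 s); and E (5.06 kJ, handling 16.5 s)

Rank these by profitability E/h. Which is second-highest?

F

In descending order of E/h:
D: 0.946/1.05 = 0.901 kJ/s
F: 4.1/5.17 = 0.793 kJ/s
E: 5.06/16.5 = 0.307 kJ/s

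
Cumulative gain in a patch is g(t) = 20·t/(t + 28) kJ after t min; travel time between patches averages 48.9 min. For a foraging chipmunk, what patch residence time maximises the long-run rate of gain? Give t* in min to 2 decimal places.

By the marginal value theorem, leave when the instantaneous gain rate g'(t) equals the habitat-wide average g(t)/(T + t).
g'(t) = 20·28/(t + 28)². Setting 20·28/(t+28)² = 20t/[(t+28)(48.9+t)] gives 28(48.9+t) = t(t+28), so t² = 28×48.9 = 1369.
t* = √1369 = 37 min.

37.00 min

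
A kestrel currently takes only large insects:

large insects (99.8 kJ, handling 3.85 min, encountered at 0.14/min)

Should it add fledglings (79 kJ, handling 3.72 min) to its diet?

Yes

Current rate: (0.14×99.8)/(1 + 0.14×3.85) = 9.079 kJ/min.
fledglings: E/h = 79/3.72 = 21.24 kJ/min.
Since 21.24 > R, including fledglings increases the long-run rate.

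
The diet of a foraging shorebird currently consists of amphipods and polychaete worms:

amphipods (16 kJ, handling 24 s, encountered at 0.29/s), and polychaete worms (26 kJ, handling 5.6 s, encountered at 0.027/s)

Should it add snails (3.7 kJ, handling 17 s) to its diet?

No

On amphipods and polychaete worms alone, R = ΣλE/(1+Σλh) = 5.342/8.111 = 0.6586 kJ/s.
snails: E/h = 3.7/17 = 0.2176 kJ/s.
0.2176 < 0.6586, so adding snails would lower the average — exclude it.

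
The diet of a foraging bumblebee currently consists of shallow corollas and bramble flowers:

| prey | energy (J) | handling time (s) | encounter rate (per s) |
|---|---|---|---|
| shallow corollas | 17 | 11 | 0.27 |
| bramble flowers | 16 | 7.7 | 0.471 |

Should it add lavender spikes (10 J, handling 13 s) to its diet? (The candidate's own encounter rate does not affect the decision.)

Current rate: (0.27×17 + 0.471×16)/(1 + 0.27×11 + 0.471×7.7) = 1.596 J/s.
Profitability of lavender spikes: 10/13 = 0.7692 J/s.
Since 0.7692 < R, time spent handling lavender spikes is better spent searching.

No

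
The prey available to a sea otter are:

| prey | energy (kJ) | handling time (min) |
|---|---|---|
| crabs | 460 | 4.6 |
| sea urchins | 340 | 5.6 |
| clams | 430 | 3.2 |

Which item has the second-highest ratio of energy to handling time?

crabs

Profitability E/h (kJ/min): crabs = 460/4.6 = 100, sea urchins = 340/5.6 = 60.7, clams = 430/3.2 = 134.
Ranked: clams > crabs > sea urchins.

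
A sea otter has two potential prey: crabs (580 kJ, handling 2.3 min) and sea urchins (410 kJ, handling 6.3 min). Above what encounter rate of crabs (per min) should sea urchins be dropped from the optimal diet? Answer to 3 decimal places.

0.151 per min

The zero-one rule: include sea urchins iff E₂/h₂ > λE₁/(1+λh₁). Equality gives the switch point.
λE₁h₂ = E₂ + λE₂h₁ ⇒ λ = E₂/(E₁h₂ − E₂h₁) = 410/(3654 − 943) = 0.1512 per min.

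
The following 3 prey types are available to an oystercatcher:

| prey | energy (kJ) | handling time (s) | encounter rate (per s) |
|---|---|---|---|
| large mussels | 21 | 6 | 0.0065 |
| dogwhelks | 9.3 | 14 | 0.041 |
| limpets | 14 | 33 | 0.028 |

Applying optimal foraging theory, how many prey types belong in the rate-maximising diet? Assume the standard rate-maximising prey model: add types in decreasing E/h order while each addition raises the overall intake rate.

3

E/h in descending order: large mussels 3.5, dogwhelks 0.664, limpets 0.424 kJ/s. The optimal diet is the largest prefix of this list for which every included type satisfies E_i/h_i > R on the types above it.
Rate on top 1: 0.1314. dogwhelks: 0.664 > 0.1314 → include.
Rate on top 2: 0.321. limpets: 0.424 > 0.321 → include.
Optimal diet: large mussels, dogwhelks, limpets — 3 of 3 types.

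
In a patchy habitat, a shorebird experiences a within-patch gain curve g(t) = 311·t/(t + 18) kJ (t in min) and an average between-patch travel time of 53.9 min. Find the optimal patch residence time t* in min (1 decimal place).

31.1 min

Optimal t* satisfies g'(t*) = g(t*)/(T + t*).
g'(t) = 311·18/(t + 18)². Setting 311·18/(t+18)² = 311t/[(t+18)(53.9+t)] gives 18(53.9+t) = t(t+18), so t² = 18×53.9 = 970.2.
t* = √970.2 = 31.15 min.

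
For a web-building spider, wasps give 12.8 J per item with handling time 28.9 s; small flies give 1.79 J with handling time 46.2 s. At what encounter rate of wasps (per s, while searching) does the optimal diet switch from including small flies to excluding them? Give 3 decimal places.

The zero-one rule: include small flies iff E₂/h₂ > λE₁/(1+λh₁). Equality gives the switch point.
λE₁h₂ = E₂ + λE₂h₁ ⇒ λ = E₂/(E₁h₂ − E₂h₁) = 1.79/(591.4 − 51.73) = 0.003317 per s.

0.003 per s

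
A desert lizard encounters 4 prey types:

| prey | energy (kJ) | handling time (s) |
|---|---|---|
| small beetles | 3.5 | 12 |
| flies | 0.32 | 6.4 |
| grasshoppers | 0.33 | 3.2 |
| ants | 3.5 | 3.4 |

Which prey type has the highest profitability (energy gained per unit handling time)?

ants

In descending order of E/h:
ants: 3.5/3.4 = 1.03 kJ/s
small beetles: 3.5/12 = 0.292 kJ/s
grasshoppers: 0.33/3.2 = 0.103 kJ/s
flies: 0.32/6.4 = 0.05 kJ/s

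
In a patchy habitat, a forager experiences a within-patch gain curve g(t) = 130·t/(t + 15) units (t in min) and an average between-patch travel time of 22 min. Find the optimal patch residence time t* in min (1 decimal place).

18.2 min

Maximise g(t)/(T+t): set derivative to zero → g'(t)(T+t) = g(t).
g'(t) = 130·15/(t + 15)². Setting 130·15/(t+15)² = 130t/[(t+15)(22+t)] gives 15(22+t) = t(t+15), so t² = 15×22 = 330.
t* = √330 = 18.17 min.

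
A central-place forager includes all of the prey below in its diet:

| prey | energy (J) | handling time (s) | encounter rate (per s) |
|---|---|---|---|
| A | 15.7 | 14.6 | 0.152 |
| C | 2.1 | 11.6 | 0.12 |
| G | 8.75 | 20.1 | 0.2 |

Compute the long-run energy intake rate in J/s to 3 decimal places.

R = (0.152×15.7 + 0.12×2.1 + 0.2×8.75) / (1 + 0.152×14.6 + 0.12×11.6 + 0.2×20.1) = 4.388/8.631 = 0.5084 J/s.

0.508 J/s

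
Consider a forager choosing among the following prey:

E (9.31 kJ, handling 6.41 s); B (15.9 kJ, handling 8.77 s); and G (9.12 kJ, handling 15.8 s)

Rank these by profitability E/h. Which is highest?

Profitability E/h (kJ/s): E = 9.31/6.41 = 1.45, B = 15.9/8.77 = 1.81, G = 9.12/15.8 = 0.577.
Ranked: B > E > G.

B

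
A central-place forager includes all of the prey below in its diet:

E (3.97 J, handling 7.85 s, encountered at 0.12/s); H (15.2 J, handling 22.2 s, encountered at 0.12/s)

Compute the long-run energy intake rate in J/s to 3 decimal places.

Energy encountered per unit search time: 0.12×3.97 + 0.12×15.2 = 2.3 J/s.
Handling time per unit search time: 0.12×7.85 + 0.12×22.2 = 3.606.
Rate = 2.3/(1 + 3.606) = 0.4994 J/s.

0.499 J/s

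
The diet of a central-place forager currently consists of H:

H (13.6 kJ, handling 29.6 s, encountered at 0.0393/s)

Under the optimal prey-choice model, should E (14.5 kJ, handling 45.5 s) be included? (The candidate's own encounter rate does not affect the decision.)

Yes

Intake rate on the current diet: R = (0.0393×13.6) / (1 + 0.0393×29.6) = 0.5345/2.163 = 0.2471 kJ/s.
Profitability of E: 14.5/45.5 = 0.3187 kJ/s.
0.3187 > 0.2471, so adding E raises the average — include it.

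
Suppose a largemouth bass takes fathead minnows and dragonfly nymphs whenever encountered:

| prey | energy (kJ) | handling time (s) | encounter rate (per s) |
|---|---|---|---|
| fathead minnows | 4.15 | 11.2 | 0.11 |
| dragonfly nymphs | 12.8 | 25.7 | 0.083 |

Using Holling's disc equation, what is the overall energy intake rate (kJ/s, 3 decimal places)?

0.348 kJ/s

Energy encountered per unit search time: 0.11×4.15 + 0.083×12.8 = 1.519 kJ/s.
Handling time per unit search time: 0.11×11.2 + 0.083×25.7 = 3.365.
Rate = 1.519/(1 + 3.365) = 0.348 kJ/s.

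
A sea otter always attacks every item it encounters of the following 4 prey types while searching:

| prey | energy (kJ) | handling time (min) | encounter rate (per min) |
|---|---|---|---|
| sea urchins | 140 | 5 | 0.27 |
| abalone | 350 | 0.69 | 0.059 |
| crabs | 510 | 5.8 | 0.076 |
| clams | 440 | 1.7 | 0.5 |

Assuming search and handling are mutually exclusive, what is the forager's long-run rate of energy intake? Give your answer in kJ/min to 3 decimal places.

R = Σλ_iE_i / (1 + Σλ_ih_i)
Numerator: 0.27×140 + 0.059×350 + 0.076×510 + 0.5×440 = 317.2
Denominator: 1 + 0.27×5 + 0.059×0.69 + 0.076×5.8 + 0.5×1.7 = 3.682
R = 317.2/3.682 = 86.16 kJ/min

86.163 kJ/min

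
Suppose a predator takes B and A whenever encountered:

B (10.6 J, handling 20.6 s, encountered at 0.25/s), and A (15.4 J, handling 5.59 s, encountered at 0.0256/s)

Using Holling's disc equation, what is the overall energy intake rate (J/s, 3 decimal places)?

Energy encountered per unit search time: 0.25×10.6 + 0.0256×15.4 = 3.044 J/s.
Handling time per unit search time: 0.25×20.6 + 0.0256×5.59 = 5.293.
Rate = 3.044/(1 + 5.293) = 0.4837 J/s.

0.484 J/s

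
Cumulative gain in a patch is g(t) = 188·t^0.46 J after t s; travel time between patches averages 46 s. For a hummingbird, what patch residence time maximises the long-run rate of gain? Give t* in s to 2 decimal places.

39.19 s

Optimal t* satisfies g'(t*) = g(t*)/(T + t*).
g'(t) = 0.46·188·t^-0.54. Setting 0.46·188·t^-0.54 = 188·t^0.46/(46+t) gives 0.46(46+t) = t, so 0.54·t = 0.46×46.
t* = 0.46×46/0.54 = 39.19 s.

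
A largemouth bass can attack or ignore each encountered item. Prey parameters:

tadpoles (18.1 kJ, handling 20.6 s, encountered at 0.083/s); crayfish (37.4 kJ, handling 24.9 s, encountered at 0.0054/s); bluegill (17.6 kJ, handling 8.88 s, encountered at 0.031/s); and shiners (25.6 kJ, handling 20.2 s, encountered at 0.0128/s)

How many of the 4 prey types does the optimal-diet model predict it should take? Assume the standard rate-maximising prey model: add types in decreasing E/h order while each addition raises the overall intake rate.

4

E/h in descending order: bluegill 1.98, crayfish 1.5, shiners 1.27, tadpoles 0.879 kJ/s. The optimal diet is the largest prefix of this list for which every included type satisfies E_i/h_i > R on the types above it.
Rate on top 1: 0.4278. crayfish: 1.5 > 0.4278 → include.
Rate on top 2: 0.5303. shiners: 1.27 > 0.5303 → include.
Rate on top 3: 0.6445. tadpoles: 0.879 > 0.6445 → include.
Optimal diet: bluegill, crayfish, shiners, tadpoles — 4 of 4 types.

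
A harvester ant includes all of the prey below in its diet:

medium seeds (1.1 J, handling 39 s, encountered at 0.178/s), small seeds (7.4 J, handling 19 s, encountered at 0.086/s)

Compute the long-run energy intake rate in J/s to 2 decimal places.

Energy encountered per unit search time: 0.178×1.1 + 0.086×7.4 = 0.8322 J/s.
Handling time per unit search time: 0.178×39 + 0.086×19 = 8.576.
Rate = 0.8322/(1 + 8.576) = 0.0869 J/s.

0.09 J/s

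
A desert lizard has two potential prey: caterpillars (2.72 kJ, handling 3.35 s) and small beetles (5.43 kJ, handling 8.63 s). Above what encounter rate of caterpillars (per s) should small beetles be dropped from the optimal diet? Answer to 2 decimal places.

Drop small beetles once their profitability E₂/h₂ falls below the rate achievable on caterpillars alone: E₂/h₂ = λE₁/(1 + λh₁).
Solve for λ: λE₁h₂ = E₂(1 + λh₁) → λ(E₁h₂ − E₂h₁) = E₂ → λ = E₂/(E₁h₂ − E₂h₁).
λ = 5.43/(2.72×8.63 − 5.43×3.35) = 5.43/5.283 = 1.028 per s.

1.03 per s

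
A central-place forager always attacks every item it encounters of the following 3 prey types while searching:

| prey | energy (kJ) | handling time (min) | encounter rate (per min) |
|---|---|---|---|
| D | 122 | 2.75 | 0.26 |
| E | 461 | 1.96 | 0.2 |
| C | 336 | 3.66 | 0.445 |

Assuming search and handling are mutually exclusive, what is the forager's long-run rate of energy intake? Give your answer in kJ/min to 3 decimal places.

R = (0.26×122 + 0.2×461 + 0.445×336) / (1 + 0.26×2.75 + 0.2×1.96 + 0.445×3.66) = 273.4/3.736 = 73.2 kJ/min.

73.196 kJ/min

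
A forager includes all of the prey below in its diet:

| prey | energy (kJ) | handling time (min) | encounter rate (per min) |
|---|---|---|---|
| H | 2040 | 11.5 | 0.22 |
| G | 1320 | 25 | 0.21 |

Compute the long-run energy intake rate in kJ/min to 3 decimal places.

R = (0.22×2040 + 0.21×1320) / (1 + 0.22×11.5 + 0.21×25) = 726/8.78 = 82.69 kJ/min.

82.688 kJ/min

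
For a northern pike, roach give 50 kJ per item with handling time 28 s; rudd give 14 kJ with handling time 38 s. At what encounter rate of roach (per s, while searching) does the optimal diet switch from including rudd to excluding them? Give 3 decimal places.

0.009 per s

The zero-one rule: include rudd iff E₂/h₂ > λE₁/(1+λh₁). Equality gives the switch point.
λE₁h₂ = E₂ + λE₂h₁ ⇒ λ = E₂/(E₁h₂ − E₂h₁) = 14/(1900 − 392) = 0.009284 per s.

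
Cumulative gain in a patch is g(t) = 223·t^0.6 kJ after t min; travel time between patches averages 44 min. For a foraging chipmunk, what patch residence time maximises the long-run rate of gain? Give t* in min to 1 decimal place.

66.0 min

Optimal t* satisfies g'(t*) = g(t*)/(T + t*).
g'(t) = 0.6·223·t^-0.4. Setting 0.6·223·t^-0.4 = 223·t^0.6/(44+t) gives 0.6(44+t) = t, so 0.40·t = 0.6×44.
t* = 0.6×44/0.40 = 66 min.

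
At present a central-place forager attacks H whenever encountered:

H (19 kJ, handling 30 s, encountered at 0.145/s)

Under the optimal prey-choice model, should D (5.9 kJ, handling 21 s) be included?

No

On H alone, R = ΣλE/(1+Σλh) = 2.755/5.35 = 0.515 kJ/s.
Profitability of D: 5.9/21 = 0.281 kJ/s.
0.281 < 0.515, so adding D would lower the average — exclude it.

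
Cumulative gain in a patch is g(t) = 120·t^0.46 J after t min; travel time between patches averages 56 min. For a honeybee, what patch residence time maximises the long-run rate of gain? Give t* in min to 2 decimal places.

Maximise g(t)/(T+t): set derivative to zero → g'(t)(T+t) = g(t).
g'(t) = 0.46·120·t^-0.54. Setting 0.46·120·t^-0.54 = 120·t^0.46/(56+t) gives 0.46(56+t) = t, so 0.54·t = 0.46×56.
t* = 0.46×56/0.54 = 47.7 min.

47.70 min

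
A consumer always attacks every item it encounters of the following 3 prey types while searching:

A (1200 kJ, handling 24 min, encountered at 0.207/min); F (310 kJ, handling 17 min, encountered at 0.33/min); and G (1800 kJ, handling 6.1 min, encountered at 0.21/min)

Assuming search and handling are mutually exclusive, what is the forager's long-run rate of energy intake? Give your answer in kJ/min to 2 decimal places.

R = Σλ_iE_i / (1 + Σλ_ih_i)
Numerator: 0.207×1200 + 0.33×310 + 0.21×1800 = 728.7
Denominator: 1 + 0.207×24 + 0.33×17 + 0.21×6.1 = 12.86
R = 728.7/12.86 = 56.67 kJ/min

56.67 kJ/min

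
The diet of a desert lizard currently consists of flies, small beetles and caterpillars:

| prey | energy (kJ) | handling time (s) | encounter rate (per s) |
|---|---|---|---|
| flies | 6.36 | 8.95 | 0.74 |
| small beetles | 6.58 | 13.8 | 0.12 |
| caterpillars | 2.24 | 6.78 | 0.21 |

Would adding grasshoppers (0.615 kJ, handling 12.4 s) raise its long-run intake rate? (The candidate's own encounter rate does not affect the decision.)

No

On flies, small beetles and caterpillars alone, R = ΣλE/(1+Σλh) = 5.966/10.7 = 0.5575 kJ/s.
grasshoppers: E/h = 0.615/12.4 = 0.0496 kJ/s.
0.0496 < 0.5575, so adding grasshoppers would lower the average — exclude it.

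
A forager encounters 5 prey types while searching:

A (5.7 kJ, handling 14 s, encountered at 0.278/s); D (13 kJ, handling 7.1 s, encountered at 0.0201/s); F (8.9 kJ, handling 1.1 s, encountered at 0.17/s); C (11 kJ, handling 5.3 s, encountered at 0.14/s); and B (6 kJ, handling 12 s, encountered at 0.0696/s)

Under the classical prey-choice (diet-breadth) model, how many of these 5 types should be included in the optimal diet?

3

Profitabilities (E/h, kJ/s): F 8.09, C 2.08, D 1.83, B 0.5, A 0.407. Add prey in this order while the next type's profitability exceeds the intake rate on those already taken.
Rate on top 1: 1.275. C: 2.08 > 1.275 → include.
Rate on top 2: 1.583. D: 1.83 > 1.583 → include.
Rate on top 3: 1.6. B: 0.5 < 1.6 → exclude; stop.
Optimal diet: F, C, D — 3 of 5 types.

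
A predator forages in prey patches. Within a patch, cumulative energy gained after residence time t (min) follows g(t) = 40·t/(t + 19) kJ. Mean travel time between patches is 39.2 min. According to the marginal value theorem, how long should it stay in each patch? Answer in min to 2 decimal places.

By the marginal value theorem, leave when the instantaneous gain rate g'(t) equals the habitat-wide average g(t)/(T + t).
g'(t) = 40·19/(t + 19)². Setting 40·19/(t+19)² = 40t/[(t+19)(39.2+t)] gives 19(39.2+t) = t(t+19), so t² = 19×39.2 = 744.8.
t* = √744.8 = 27.29 min.

27.29 min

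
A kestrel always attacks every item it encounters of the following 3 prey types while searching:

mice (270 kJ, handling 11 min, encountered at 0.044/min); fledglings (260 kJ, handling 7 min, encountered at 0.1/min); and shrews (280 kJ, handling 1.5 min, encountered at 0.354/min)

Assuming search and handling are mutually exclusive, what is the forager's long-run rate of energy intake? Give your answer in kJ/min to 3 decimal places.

Energy encountered per unit search time: 0.044×270 + 0.1×260 + 0.354×280 = 137 kJ/min.
Handling time per unit search time: 0.044×11 + 0.1×7 + 0.354×1.5 = 1.715.
Rate = 137/(1 + 1.715) = 50.46 kJ/min.

50.460 kJ/min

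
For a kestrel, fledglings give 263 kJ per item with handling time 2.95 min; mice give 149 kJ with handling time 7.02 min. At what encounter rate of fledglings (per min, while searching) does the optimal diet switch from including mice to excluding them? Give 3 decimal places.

0.106 per min

At the threshold, the rate on fledglings alone equals the profitability of mice: λ·263/(1 + λ·2.95) = 149/7.02 = 21.23.
Rearranging, λ(263 − 21.23×2.95) = 21.23, so λ = 21.23/200.4 = 0.1059 per min.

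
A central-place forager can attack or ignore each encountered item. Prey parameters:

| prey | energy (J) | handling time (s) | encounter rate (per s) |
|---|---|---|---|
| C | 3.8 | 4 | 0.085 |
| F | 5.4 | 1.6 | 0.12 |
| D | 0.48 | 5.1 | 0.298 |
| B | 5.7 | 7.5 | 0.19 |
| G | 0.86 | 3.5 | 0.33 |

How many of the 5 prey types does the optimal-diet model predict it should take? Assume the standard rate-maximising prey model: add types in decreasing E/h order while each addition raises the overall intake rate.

3

Rank by E/h (J/s): F 3.38, C 0.95, B 0.76, G 0.246, D 0.0941. Include each in turn until the next type's E/h falls below the running intake rate.
Rate on top 1: 0.5436. C: 0.95 > 0.5436 → include.
Rate on top 2: 0.6338. B: 0.76 > 0.6338 → include.
Rate on top 3: 0.6946. G: 0.246 < 0.6946 → exclude; stop.
Optimal diet: F, C, B — 3 of 5 types.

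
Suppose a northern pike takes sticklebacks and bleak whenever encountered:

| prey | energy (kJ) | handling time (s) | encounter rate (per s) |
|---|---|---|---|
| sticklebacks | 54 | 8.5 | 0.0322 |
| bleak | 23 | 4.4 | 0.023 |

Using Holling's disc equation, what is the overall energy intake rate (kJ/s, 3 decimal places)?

R = (0.0322×54 + 0.023×23) / (1 + 0.0322×8.5 + 0.023×4.4) = 2.268/1.375 = 1.649 kJ/s.

1.649 kJ/s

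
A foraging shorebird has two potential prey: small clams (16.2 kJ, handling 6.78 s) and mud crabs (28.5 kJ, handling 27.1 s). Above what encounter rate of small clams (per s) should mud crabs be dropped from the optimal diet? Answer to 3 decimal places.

The zero-one rule: include mud crabs iff E₂/h₂ > λE₁/(1+λh₁). Equality gives the switch point.
λE₁h₂ = E₂ + λE₂h₁ ⇒ λ = E₂/(E₁h₂ − E₂h₁) = 28.5/(439 − 193.2) = 0.116 per s.

0.116 per s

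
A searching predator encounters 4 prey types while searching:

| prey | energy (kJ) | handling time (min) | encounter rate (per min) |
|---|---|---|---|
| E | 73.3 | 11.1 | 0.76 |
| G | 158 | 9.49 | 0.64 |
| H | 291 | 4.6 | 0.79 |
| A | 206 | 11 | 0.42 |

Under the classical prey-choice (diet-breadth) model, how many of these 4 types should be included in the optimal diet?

1

Profitabilities (E/h, kJ/min): H 63.3, A 18.7, G 16.6, E 6.6. Add prey in this order while the next type's profitability exceeds the intake rate on those already taken.
Rate on top 1: 49.61. A: 18.7 < 49.61 → exclude; stop.
Optimal diet: H — 1 of 4 types.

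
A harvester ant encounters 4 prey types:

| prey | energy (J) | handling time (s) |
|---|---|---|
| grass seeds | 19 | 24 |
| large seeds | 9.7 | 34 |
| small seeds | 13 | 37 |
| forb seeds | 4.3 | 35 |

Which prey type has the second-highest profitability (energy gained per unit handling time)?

small seeds

In descending order of E/h:
grass seeds: 19/24 = 0.792 J/s
small seeds: 13/37 = 0.351 J/s
large seeds: 9.7/34 = 0.285 J/s
forb seeds: 4.3/35 = 0.123 J/s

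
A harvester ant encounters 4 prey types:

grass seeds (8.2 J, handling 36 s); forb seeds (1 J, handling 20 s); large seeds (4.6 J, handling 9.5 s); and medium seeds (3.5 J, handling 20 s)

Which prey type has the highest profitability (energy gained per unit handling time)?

large seeds

In descending order of E/h:
large seeds: 4.6/9.5 = 0.484 J/s
grass seeds: 8.2/36 = 0.228 J/s
medium seeds: 3.5/20 = 0.175 J/s
forb seeds: 1/20 = 0.05 J/s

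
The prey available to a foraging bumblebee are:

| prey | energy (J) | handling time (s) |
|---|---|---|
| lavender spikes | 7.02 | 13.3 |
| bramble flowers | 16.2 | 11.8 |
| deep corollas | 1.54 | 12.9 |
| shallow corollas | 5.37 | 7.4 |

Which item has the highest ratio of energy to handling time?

bramble flowers

Profitability E/h (J/s): lavender spikes = 7.02/13.3 = 0.528, bramble flowers = 16.2/11.8 = 1.37, deep corollas = 1.54/12.9 = 0.119, shallow corollas = 5.37/7.4 = 0.726.
Ranked: bramble flowers > shallow corollas > lavender spikes > deep corollas.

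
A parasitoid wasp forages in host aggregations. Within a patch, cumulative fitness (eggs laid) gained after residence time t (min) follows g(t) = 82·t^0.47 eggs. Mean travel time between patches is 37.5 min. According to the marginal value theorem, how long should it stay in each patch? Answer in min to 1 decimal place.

By the marginal value theorem, leave when the instantaneous gain rate g'(t) equals the habitat-wide average g(t)/(T + t).
g'(t) = 0.47·82·t^-0.53. Setting 0.47·82·t^-0.53 = 82·t^0.47/(37.5+t) gives 0.47(37.5+t) = t, so 0.53·t = 0.47×37.5.
t* = 0.47×37.5/0.53 = 33.25 min.

33.3 min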